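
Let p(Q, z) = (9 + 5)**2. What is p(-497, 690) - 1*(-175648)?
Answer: 175844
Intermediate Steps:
p(Q, z) = 196 (p(Q, z) = 14**2 = 196)
p(-497, 690) - 1*(-175648) = 196 - 1*(-175648) = 196 + 175648 = 175844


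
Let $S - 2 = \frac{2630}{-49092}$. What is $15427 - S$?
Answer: $\frac{378623365}{24546} \approx 15425.0$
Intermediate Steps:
$S = \frac{47777}{24546}$ ($S = 2 + \frac{2630}{-49092} = 2 + 2630 \left(- \frac{1}{49092}\right) = 2 - \frac{1315}{24546} = \frac{47777}{24546} \approx 1.9464$)
$15427 - S = 15427 - \frac{47777}{24546} = \frac{378623365}{24546}$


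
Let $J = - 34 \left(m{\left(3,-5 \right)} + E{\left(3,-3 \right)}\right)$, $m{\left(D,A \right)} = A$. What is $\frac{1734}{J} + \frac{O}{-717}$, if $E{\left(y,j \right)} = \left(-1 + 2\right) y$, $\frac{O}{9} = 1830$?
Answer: $\frac{1209}{478} \approx 2.5293$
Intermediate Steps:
$O = 16470$ ($O = 9 \cdot 1830 = 16470$)
$E{\left(y,j \right)} = y$ ($E{\left(y,j \right)} = 1 y = y$)
$J = 68$ ($J = - 34 \left(-5 + 3\right) = \left(-34\right) \left(-2\right) = 68$)
$\frac{1734}{J} + \frac{O}{-717} = \frac{1734}{68} + \frac{16470}{-717} = 1734 \cdot \frac{1}{68} + 16470 \left(- \frac{1}{717}\right) = \frac{51}{2} - \frac{5490}{239} = \frac{1209}{478}$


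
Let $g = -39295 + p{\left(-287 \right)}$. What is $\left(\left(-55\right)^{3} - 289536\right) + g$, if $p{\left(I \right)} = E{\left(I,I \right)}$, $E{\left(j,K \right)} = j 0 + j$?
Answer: $-495493$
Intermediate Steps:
$E{\left(j,K \right)} = j$ ($E{\left(j,K \right)} = 0 + j = j$)
$p{\left(I \right)} = I$
$g = -39582$ ($g = -39295 - 287 = -39582$)
$\left(\left(-55\right)^{3} - 289536\right) + g = \left(\left(-55\right)^{3} - 289536\right) - 39582 = \left(-166375 - 289536\right) - 39582 = -455911 - 39582 = -495493$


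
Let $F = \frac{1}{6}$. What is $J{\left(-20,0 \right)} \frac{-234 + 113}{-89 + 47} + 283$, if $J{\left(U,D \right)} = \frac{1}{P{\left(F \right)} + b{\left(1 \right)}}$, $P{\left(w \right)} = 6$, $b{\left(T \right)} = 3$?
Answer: $\frac{107095}{378} \approx 283.32$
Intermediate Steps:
$F = \frac{1}{6} \approx 0.16667$
$J{\left(U,D \right)} = \frac{1}{9}$ ($J{\left(U,D \right)} = \frac{1}{6 + 3} = \frac{1}{9}$)
$J{\left(-20,0 \right)} \frac{-234 + 113}{-89 + 47} + 283 = \frac{\left(-234 + 113\right) \frac{1}{-89 + 47}}{9} + 283 = \frac{\left(-121\right) \frac{1}{-42}}{9} + 283 = \frac{\left(-121\right) \left(- \frac{1}{42}\right)}{9} + 283 = \frac{1}{9} \cdot \frac{121}{42} + 283 = \frac{121}{378} + 283 = \frac{107095}{378}$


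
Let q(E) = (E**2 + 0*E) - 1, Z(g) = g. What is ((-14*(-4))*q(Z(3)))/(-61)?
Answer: -448/61 ≈ -7.3443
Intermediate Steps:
q(E) = -1 + E**2 (q(E) = (E**2 + 0) - 1 = E**2 - 1 = -1 + E**2)
((-14*(-4))*q(Z(3)))/(-61) = ((-14*(-4))*(-1 + 3**2))/(-61) = -56*(-1 + 9)/61 = -56*8/61 = -1/61*448 = -448/61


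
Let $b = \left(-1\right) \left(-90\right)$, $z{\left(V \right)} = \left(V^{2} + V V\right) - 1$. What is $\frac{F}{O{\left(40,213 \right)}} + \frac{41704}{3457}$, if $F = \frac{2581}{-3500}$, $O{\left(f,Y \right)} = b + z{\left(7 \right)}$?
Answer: $\frac{27286345483}{2262606500} \approx 12.06$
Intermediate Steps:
$z{\left(V \right)} = -1 + 2 V^{2}$ ($z{\left(V \right)} = \left(V^{2} + V^{2}\right) - 1 = 2 V^{2} - 1 = -1 + 2 V^{2}$)
$b = 90$
$O{\left(f,Y \right)} = 187$ ($O{\left(f,Y \right)} = 90 - \left(1 - 2 \cdot 7^{2}\right) = 90 + \left(-1 + 2 \cdot 49\right) = 90 + \left(-1 + 98\right) = 90 + 97 = 187$)
$F = - \frac{2581}{3500}$ ($F = 2581 \left(- \frac{1}{3500}\right) = - \frac{2581}{3500} \approx -0.73743$)
$\frac{F}{O{\left(40,213 \right)}} + \frac{41704}{3457} = - \frac{2581}{3500 \cdot 187} + \frac{41704}{3457} = \left(- \frac{2581}{3500}\right) \frac{1}{187} + 41704 \cdot \frac{1}{3457} = - \frac{2581}{654500} + \frac{41704}{3457} = \frac{27286345483}{2262606500}$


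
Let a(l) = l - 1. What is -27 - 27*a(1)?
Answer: -27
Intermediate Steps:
a(l) = -1 + l
-27 - 27*a(1) = -27 - 27*(-1 + 1) = -27 - 27*0 = -27 + 0 = -27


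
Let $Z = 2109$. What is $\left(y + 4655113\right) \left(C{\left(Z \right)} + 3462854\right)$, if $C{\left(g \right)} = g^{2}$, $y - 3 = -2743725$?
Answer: $15120507682385$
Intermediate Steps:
$y = -2743722$ ($y = 3 - 2743725 = -2743722$)
$\left(y + 4655113\right) \left(C{\left(Z \right)} + 3462854\right) = \left(-2743722 + 4655113\right) \left(2109^{2} + 3462854\right) = 1911391 \left(4447881 + 3462854\right) = 1911391 \cdot 7910735 = 15120507682385$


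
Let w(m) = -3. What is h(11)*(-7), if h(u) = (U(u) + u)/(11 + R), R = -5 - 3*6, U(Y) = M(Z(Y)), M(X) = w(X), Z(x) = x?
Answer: 14/3 ≈ 4.6667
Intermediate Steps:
M(X) = -3
U(Y) = -3
R = -23 (R = -5 - 18 = -23)
h(u) = ¼ - u/12 (h(u) = (-3 + u)/(11 - 23) = (-3 + u)/(-12) = (-3 + u)*(-1/12) = ¼ - u/12)
h(11)*(-7) = (¼ - 1/12*11)*(-7) = (¼ - 11/12)*(-7) = -⅔*(-7) = 14/3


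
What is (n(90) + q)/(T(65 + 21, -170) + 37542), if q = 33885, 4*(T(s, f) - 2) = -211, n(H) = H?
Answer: 27180/29993 ≈ 0.90621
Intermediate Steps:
T(s, f) = -203/4 (T(s, f) = 2 + (¼)*(-211) = 2 - 211/4 = -203/4)
(n(90) + q)/(T(65 + 21, -170) + 37542) = (90 + 33885)/(-203/4 + 37542) = 33975/(149965/4) = 33975*(4/149965) = 27180/29993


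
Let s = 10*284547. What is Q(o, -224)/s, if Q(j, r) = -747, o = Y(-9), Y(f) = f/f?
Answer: -249/948490 ≈ -0.00026252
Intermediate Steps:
Y(f) = 1
o = 1
s = 2845470
Q(o, -224)/s = -747/2845470 = -747*1/2845470 = -249/948490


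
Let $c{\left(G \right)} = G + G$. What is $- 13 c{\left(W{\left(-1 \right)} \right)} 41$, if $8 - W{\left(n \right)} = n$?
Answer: $-9594$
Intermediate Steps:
$W{\left(n \right)} = 8 - n$
$c{\left(G \right)} = 2 G$
$- 13 c{\left(W{\left(-1 \right)} \right)} 41 = - 13 \cdot 2 \left(8 - -1\right) 41 = - 13 \cdot 2 \left(8 + 1\right) 41 = - 13 \cdot 2 \cdot 9 \cdot 41 = \left(-13\right) 18 \cdot 41 = \left(-234\right) 41 = -9594$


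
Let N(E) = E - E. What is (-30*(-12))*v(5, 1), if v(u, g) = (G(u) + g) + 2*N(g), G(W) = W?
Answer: 2160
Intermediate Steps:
N(E) = 0
v(u, g) = g + u (v(u, g) = (u + g) + 2*0 = (g + u) + 0 = g + u)
(-30*(-12))*v(5, 1) = (-30*(-12))*(1 + 5) = 360*6 = 2160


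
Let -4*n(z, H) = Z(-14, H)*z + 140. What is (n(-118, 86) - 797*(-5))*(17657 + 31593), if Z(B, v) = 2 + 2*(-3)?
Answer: 188726000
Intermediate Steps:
Z(B, v) = -4 (Z(B, v) = 2 - 6 = -4)
n(z, H) = -35 + z (n(z, H) = -(-4*z + 140)/4 = -(140 - 4*z)/4 = -35 + z)
(n(-118, 86) - 797*(-5))*(17657 + 31593) = ((-35 - 118) - 797*(-5))*(17657 + 31593) = (-153 + 3985)*49250 = 3832*49250 = 188726000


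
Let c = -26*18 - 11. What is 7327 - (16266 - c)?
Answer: -9418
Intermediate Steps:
c = -479 (c = -468 - 11 = -479)
7327 - (16266 - c) = 7327 - (16266 - 1*(-479)) = 7327 - (16266 + 479) = 7327 - 1*16745 = 7327 - 16745 = -9418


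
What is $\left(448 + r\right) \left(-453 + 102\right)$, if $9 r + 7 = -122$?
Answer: $-152217$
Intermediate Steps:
$r = - \frac{43}{3}$ ($r = - \frac{7}{9} + \frac{1}{9} \left(-122\right) = - \frac{7}{9} - \frac{122}{9} = - \frac{43}{3} \approx -14.333$)
$\left(448 + r\right) \left(-453 + 102\right) = \left(448 - \frac{43}{3}\right) \left(-453 + 102\right) = \frac{1301}{3} \left(-351\right) = -152217$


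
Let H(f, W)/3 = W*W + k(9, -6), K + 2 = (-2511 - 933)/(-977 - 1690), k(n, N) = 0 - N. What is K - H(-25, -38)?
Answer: -552540/127 ≈ -4350.7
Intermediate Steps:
k(n, N) = -N
K = -90/127 (K = -2 + (-2511 - 933)/(-977 - 1690) = -2 - 3444/(-2667) = -2 - 3444*(-1/2667) = -2 + 164/127 = -90/127 ≈ -0.70866)
H(f, W) = 18 + 3*W² (H(f, W) = 3*(W*W - 1*(-6)) = 3*(W² + 6) = 3*(6 + W²) = 18 + 3*W²)
K - H(-25, -38) = -90/127 - (18 + 3*(-38)²) = -90/127 - (18 + 3*1444) = -90/127 - (18 + 4332) = -90/127 - 1*4350 = -90/127 - 4350 = -552540/127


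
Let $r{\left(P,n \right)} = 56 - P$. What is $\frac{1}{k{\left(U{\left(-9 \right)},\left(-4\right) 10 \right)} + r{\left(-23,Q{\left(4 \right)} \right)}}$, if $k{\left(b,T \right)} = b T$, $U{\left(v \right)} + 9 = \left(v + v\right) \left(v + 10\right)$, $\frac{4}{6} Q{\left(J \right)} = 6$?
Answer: $\frac{1}{1159} \approx 0.00086281$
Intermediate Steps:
$Q{\left(J \right)} = 9$ ($Q{\left(J \right)} = \frac{3}{2} \cdot 6 = 9$)
$U{\left(v \right)} = -9 + 2 v \left(10 + v\right)$ ($U{\left(v \right)} = -9 + \left(v + v\right) \left(v + 10\right) = -9 + 2 v \left(10 + v\right)$)
$k{\left(b,T \right)} = T b$
$\frac{1}{k{\left(U{\left(-9 \right)},\left(-4\right) 10 \right)} + r{\left(-23,Q{\left(4 \right)} \right)}} = \frac{1}{\left(-4\right) 10 \left(-9 + 2 \left(-9\right)^{2} + 20 \left(-9\right)\right) + \left(56 - -23\right)} = \frac{1}{- 40 \left(-9 + 2 \cdot 81 - 180\right) + \left(56 + 23\right)} = \frac{1}{- 40 \left(-9 + 162 - 180\right) + 79} = \frac{1}{\left(-40\right) \left(-27\right) + 79} = \frac{1}{1080 + 79} = \frac{1}{1159}$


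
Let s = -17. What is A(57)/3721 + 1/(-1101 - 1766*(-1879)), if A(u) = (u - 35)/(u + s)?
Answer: 972663/6572253460 ≈ 0.00014800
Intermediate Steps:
A(u) = (-35 + u)/(-17 + u) (A(u) = (u - 35)/(u - 17) = (-35 + u)/(-17 + u))
A(57)/3721 + 1/(-1101 - 1766*(-1879)) = ((-35 + 57)/(-17 + 57))/3721 + 1/(-1101 - 1766*(-1879)) = (22/40)*(1/3721) - 1/1879/(-2867) = ((1/40)*22)*(1/3721) - 1/2867*(-1/1879) = (11/20)*(1/3721) + 1/5387093 = 11/74420 + 1/5387093 = 972663/6572253460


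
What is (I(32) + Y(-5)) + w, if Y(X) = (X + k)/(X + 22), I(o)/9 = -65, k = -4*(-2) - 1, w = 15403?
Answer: 251908/17 ≈ 14818.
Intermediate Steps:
k = 7 (k = 8 - 1 = 7)
I(o) = -585 (I(o) = 9*(-65) = -585)
Y(X) = (7 + X)/(22 + X) (Y(X) = (X + 7)/(X + 22) = (7 + X)/(22 + X))
(I(32) + Y(-5)) + w = (-585 + (7 - 5)/(22 - 5)) + 15403 = (-585 + 2/17) + 15403 = -9943/17 + 15403 = 251908/17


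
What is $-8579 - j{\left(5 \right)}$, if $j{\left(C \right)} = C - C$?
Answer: $-8579$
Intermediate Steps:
$j{\left(C \right)} = 0$
$-8579 - j{\left(5 \right)} = -8579 - 0 = -8579 + 0 = -8579$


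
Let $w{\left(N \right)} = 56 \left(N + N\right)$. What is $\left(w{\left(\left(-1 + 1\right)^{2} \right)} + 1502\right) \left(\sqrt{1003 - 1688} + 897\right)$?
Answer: $1347294 + 1502 i \sqrt{685} \approx 1.3473 \cdot 10^{6} + 39311.0 i$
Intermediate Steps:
$w{\left(N \right)} = 112 N$ ($w{\left(N \right)} = 56 \cdot 2 N = 112 N$)
$\left(w{\left(\left(-1 + 1\right)^{2} \right)} + 1502\right) \left(\sqrt{1003 - 1688} + 897\right) = \left(112 \left(-1 + 1\right)^{2} + 1502\right) \left(\sqrt{1003 - 1688} + 897\right) = \left(112 \cdot 0^{2} + 1502\right) \left(\sqrt{-685} + 897\right) = \left(112 \cdot 0 + 1502\right) \left(i \sqrt{685} + 897\right) = \left(0 + 1502\right) \left(897 + i \sqrt{685}\right) = 1502 \left(897 + i \sqrt{685}\right) = 1347294 + 1502 i \sqrt{685}$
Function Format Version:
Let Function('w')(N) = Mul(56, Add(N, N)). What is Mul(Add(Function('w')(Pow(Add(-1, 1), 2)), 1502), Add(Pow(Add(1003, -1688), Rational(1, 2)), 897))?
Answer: Add(1347294, Mul(1502, I, Pow(685, Rational(1, 2)))) ≈ Add(1.3473e+6, Mul(39311., I))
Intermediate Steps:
Function('w')(N) = Mul(112, N) (Function('w')(N) = Mul(56, Mul(2, N)) = Mul(112, N))
Mul(Add(Function('w')(Pow(Add(-1, 1), 2)), 1502), Add(Pow(Add(1003, -1688), Rational(1, 2)), 897)) = Mul(Add(Mul(112, Pow(Add(-1, 1), 2)), 1502), Add(Pow(Add(1003, -1688), Rational(1, 2)), 897)) = Mul(Add(Mul(112, Pow(0, 2)), 1502), Add(Pow(-685, Rational(1, 2)), 897)) = Mul(Add(Mul(112, 0), 1502), Add(Mul(I, Pow(685, Rational(1, 2))), 897)) = Mul(Add(0, 1502), Add(897, Mul(I, Pow(685, Rational(1, 2))))) = Mul(1502, Add(897, Mul(I, Pow(685, Rational(1, 2))))) = Add(1347294, Mul(1502, I, Pow(685, Rational(1, 2))))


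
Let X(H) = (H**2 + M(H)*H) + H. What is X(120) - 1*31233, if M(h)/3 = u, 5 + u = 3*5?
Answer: -13113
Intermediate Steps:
u = 10 (u = -5 + 3*5 = -5 + 15 = 10)
M(h) = 30 (M(h) = 3*10 = 30)
X(H) = H**2 + 31*H (X(H) = (H**2 + 30*H) + H = H**2 + 31*H)
X(120) - 1*31233 = 120*(31 + 120) - 1*31233 = 120*151 - 31233 = 18120 - 31233 = -13113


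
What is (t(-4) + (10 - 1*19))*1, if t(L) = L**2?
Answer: 7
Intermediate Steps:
(t(-4) + (10 - 1*19))*1 = ((-4)**2 + (10 - 1*19))*1 = (16 + (10 - 19))*1 = (16 - 9)*1 = 7*1 = 7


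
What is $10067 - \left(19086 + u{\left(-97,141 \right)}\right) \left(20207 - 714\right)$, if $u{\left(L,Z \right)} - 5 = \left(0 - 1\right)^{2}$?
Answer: $-372150289$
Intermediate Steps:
$u{\left(L,Z \right)} = 6$ ($u{\left(L,Z \right)} = 5 + \left(0 - 1\right)^{2} = 5 + \left(-1\right)^{2} = 5 + 1 = 6$)
$10067 - \left(19086 + u{\left(-97,141 \right)}\right) \left(20207 - 714\right) = 10067 - \left(19086 + 6\right) \left(20207 - 714\right) = 10067 - 19092 \cdot 19493 = 10067 - 372160356 = -372150289$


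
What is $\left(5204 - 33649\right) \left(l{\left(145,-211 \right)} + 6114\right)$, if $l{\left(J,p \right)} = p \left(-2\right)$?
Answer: $-185916520$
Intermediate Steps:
$l{\left(J,p \right)} = - 2 p$
$\left(5204 - 33649\right) \left(l{\left(145,-211 \right)} + 6114\right) = \left(5204 - 33649\right) \left(\left(-2\right) \left(-211\right) + 6114\right) = - 28445 \left(422 + 6114\right) = \left(-28445\right) 6536 = -185916520$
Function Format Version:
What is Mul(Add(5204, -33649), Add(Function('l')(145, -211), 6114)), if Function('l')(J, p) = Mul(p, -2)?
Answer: -185916520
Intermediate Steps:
Function('l')(J, p) = Mul(-2, p)
Mul(Add(5204, -33649), Add(Function('l')(145, -211), 6114)) = Mul(Add(5204, -33649), Add(Mul(-2, -211), 6114)) = Mul(-28445, Add(422, 6114)) = Mul(-28445, 6536) = -185916520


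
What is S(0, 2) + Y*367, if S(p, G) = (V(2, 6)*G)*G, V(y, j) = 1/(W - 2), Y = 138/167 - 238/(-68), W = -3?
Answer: 2650239/1670 ≈ 1587.0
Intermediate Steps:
Y = 1445/334 (Y = 138*(1/167) - 238*(-1/68) = 138/167 + 7/2 = 1445/334 ≈ 4.3263)
V(y, j) = -⅕ (V(y, j) = 1/(-3 - 2) = 1/(-5) = -⅕)
S(p, G) = -G²/5 (S(p, G) = (-G/5)*G = -G²/5)
S(0, 2) + Y*367 = -⅕*2² + (1445/334)*367 = -⅕*4 + 530315/334 = -⅘ + 530315/334 = 2650239/1670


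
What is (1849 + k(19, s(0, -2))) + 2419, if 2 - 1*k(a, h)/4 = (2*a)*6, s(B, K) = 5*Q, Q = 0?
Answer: 3364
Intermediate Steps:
s(B, K) = 0 (s(B, K) = 5*0 = 0)
k(a, h) = 8 - 48*a (k(a, h) = 8 - 4*2*a*6 = 8 - 48*a)
(1849 + k(19, s(0, -2))) + 2419 = (1849 + (8 - 48*19)) + 2419 = (1849 + (8 - 912)) + 2419 = (1849 - 904) + 2419 = 945 + 2419 = 3364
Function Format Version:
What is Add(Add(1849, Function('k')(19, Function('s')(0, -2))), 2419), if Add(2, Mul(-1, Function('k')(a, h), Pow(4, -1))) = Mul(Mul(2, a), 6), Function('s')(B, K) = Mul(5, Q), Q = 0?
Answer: 3364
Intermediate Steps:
Function('s')(B, K) = 0 (Function('s')(B, K) = Mul(5, 0) = 0)
Function('k')(a, h) = Add(8, Mul(-48, a)) (Function('k')(a, h) = Add(8, Mul(-4, Mul(Mul(2, a), 6))) = Add(8, Mul(-4, Mul(12, a))) = Add(8, Mul(-48, a)))
Add(Add(1849, Function('k')(19, Function('s')(0, -2))), 2419) = Add(Add(1849, Add(8, Mul(-48, 19))), 2419) = Add(Add(1849, Add(8, -912)), 2419) = Add(Add(1849, -904), 2419) = Add(945, 2419) = 3364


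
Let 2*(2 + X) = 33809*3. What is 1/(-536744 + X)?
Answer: -2/972065 ≈ -2.0575e-6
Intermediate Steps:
X = 101423/2 (X = -2 + (33809*3)/2 = -2 + (½)*101427 = -2 + 101427/2 = 101423/2 ≈ 50712.)
1/(-536744 + X) = 1/(-536744 + 101423/2) = 1/(-972065/2) = -2/972065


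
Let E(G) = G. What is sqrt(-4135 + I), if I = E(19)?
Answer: 14*I*sqrt(21) ≈ 64.156*I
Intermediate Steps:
I = 19
sqrt(-4135 + I) = sqrt(-4135 + 19) = sqrt(-4116) = 14*I*sqrt(21)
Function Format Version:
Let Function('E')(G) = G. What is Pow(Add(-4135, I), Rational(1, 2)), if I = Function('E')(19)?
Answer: Mul(14, I, Pow(21, Rational(1, 2))) ≈ Mul(64.156, I)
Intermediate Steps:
I = 19
Pow(Add(-4135, I), Rational(1, 2)) = Pow(Add(-4135, 19), Rational(1, 2)) = Pow(-4116, Rational(1, 2)) = Mul(14, I, Pow(21, Rational(1, 2)))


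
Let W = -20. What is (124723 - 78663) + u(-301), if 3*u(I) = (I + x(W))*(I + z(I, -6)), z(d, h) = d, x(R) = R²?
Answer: 26194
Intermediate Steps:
u(I) = 2*I*(400 + I)/3 (u(I) = ((I + (-20)²)*(I + I))/3 = ((I + 400)*(2*I))/3 = ((400 + I)*(2*I))/3 = (2*I*(400 + I))/3 = 2*I*(400 + I)/3)
(124723 - 78663) + u(-301) = (124723 - 78663) + (⅔)*(-301)*(400 - 301) = 46060 + (⅔)*(-301)*99 = 46060 - 19866 = 26194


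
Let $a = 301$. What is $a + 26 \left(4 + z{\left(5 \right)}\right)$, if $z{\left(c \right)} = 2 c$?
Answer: $665$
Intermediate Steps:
$a + 26 \left(4 + z{\left(5 \right)}\right) = 301 + 26 \left(4 + 2 \cdot 5\right) = 301 + 26 \left(4 + 10\right) = 301 + 26 \cdot 14 = 301 + 364 = 665$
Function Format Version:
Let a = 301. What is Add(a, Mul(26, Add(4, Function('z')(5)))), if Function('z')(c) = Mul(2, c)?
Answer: 665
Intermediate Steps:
Add(a, Mul(26, Add(4, Function('z')(5)))) = Add(301, Mul(26, Add(4, Mul(2, 5)))) = Add(301, Mul(26, Add(4, 10))) = Add(301, Mul(26, 14)) = Add(301, 364) = 665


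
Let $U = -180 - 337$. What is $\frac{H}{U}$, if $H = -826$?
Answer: $\frac{826}{517} \approx 1.5977$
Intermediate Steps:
$U = -517$ ($U = -180 - 337 = -517$)
$\frac{H}{U} = - \frac{826}{-517} = \left(-826\right) \left(- \frac{1}{517}\right) = \frac{826}{517}$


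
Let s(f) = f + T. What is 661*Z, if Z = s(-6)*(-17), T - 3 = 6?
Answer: -33711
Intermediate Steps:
T = 9 (T = 3 + 6 = 9)
s(f) = 9 + f (s(f) = f + 9 = 9 + f)
Z = -51 (Z = (9 - 6)*(-17) = 3*(-17) = -51)
661*Z = 661*(-51) = -33711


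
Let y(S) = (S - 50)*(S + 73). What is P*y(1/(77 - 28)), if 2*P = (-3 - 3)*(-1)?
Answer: -26287566/2401 ≈ -10949.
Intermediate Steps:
y(S) = (-50 + S)*(73 + S)
P = 3 (P = ((-3 - 3)*(-1))/2 = (-6*(-1))/2 = (½)*6 = 3)
P*y(1/(77 - 28)) = 3*(-3650 + (1/(77 - 28))² + 23/(77 - 28)) = 3*(-3650 + (1/49)² + 23/49) = 3*(-3650 + (1/49)² + 23*(1/49)) = 3*(-3650 + 1/2401 + 23/49) = 3*(-8762522/2401) = -26287566/2401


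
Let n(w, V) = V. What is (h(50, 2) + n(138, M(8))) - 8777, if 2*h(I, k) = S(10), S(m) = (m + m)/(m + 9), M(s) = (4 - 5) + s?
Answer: -166620/19 ≈ -8769.5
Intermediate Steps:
M(s) = -1 + s
S(m) = 2*m/(9 + m) (S(m) = (2*m)/(9 + m) = 2*m/(9 + m))
h(I, k) = 10/19 (h(I, k) = (2*10/(9 + 10))/2 = (2*10/19)/2 = (2*10*(1/19))/2 = (½)*(20/19) = 10/19)
(h(50, 2) + n(138, M(8))) - 8777 = (10/19 + (-1 + 8)) - 8777 = (10/19 + 7) - 8777 = 143/19 - 8777 = -166620/19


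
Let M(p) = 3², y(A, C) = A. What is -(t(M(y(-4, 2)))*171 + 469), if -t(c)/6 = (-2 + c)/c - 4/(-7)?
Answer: 6407/7 ≈ 915.29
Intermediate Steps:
M(p) = 9
t(c) = -24/7 - 6*(-2 + c)/c (t(c) = -6*((-2 + c)/c - 4/(-7)) = -6*((-2 + c)/c - 4*(-⅐)) = -6*((-2 + c)/c + 4/7) = -6*(4/7 + (-2 + c)/c) = -24/7 - 6*(-2 + c)/c)
-(t(M(y(-4, 2)))*171 + 469) = -((-66/7 + 12/9)*171 + 469) = -((-66/7 + 12*(⅑))*171 + 469) = -((-66/7 + 4/3)*171 + 469) = -(-170/21*171 + 469) = -(-9690/7 + 469) = -1*(-6407/7) = 6407/7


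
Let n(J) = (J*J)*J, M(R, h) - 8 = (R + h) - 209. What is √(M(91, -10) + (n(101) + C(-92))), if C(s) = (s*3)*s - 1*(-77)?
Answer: 5*√42226 ≈ 1027.4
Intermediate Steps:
M(R, h) = -201 + R + h (M(R, h) = 8 + ((R + h) - 209) = 8 + (-209 + R + h) = -201 + R + h)
n(J) = J³ (n(J) = J²*J = J³)
C(s) = 77 + 3*s² (C(s) = (3*s)*s + 77 = 3*s² + 77 = 77 + 3*s²)
√(M(91, -10) + (n(101) + C(-92))) = √((-201 + 91 - 10) + (101³ + (77 + 3*(-92)²))) = √(-120 + (1030301 + (77 + 3*8464))) = √(-120 + (1030301 + (77 + 25392))) = √(-120 + (1030301 + 25469)) = √(-120 + 1055770) = √1055650 = 5*√42226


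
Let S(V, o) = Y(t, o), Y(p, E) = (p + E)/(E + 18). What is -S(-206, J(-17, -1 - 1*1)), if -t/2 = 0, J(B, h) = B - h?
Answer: 5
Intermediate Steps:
t = 0 (t = -2*0 = 0)
Y(p, E) = (E + p)/(18 + E)
S(V, o) = o/(18 + o) (S(V, o) = (o + 0)/(18 + o) = o/(18 + o))
-S(-206, J(-17, -1 - 1*1)) = -(-17 - (-1 - 1*1))/(18 + (-17 - (-1 - 1*1))) = -(-17 - (-1 - 1))/(18 + (-17 - (-1 - 1))) = -(-17 - 1*(-2))/(18 + (-17 - 1*(-2))) = -(-17 + 2)/(18 + (-17 + 2)) = -(-15)/(18 - 15) = -(-15)/3 = -1*(-5) = 5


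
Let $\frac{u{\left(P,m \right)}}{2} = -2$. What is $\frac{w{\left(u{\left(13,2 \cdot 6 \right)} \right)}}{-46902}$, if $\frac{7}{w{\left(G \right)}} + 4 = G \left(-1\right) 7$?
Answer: $- \frac{7}{1125648} \approx -6.2186 \cdot 10^{-6}$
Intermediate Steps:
$u{\left(P,m \right)} = -4$ ($u{\left(P,m \right)} = 2 \left(-2\right) = -4$)
$w{\left(G \right)} = \frac{7}{-4 - 7 G}$ ($w{\left(G \right)} = \frac{7}{-4 + G \left(-1\right) 7} = \frac{7}{-4 + - G 7} = \frac{7}{-4 - 7 G}$)
$\frac{w{\left(u{\left(13,2 \cdot 6 \right)} \right)}}{-46902} = \frac{\left(-7\right) \frac{1}{4 + 7 \left(-4\right)}}{-46902} = - \frac{7}{4 - 28} \left(- \frac{1}{46902}\right) = - \frac{7}{-24} \left(- \frac{1}{46902}\right) = \left(-7\right) \left(- \frac{1}{24}\right) \left(- \frac{1}{46902}\right) = \frac{7}{24} \left(- \frac{1}{46902}\right) = - \frac{7}{1125648}$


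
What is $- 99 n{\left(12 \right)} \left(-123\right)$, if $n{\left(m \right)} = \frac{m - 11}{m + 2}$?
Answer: $\frac{12177}{14} \approx 869.79$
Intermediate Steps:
$n{\left(m \right)} = \frac{-11 + m}{2 + m}$
$- 99 n{\left(12 \right)} \left(-123\right) = - 99 \frac{-11 + 12}{2 + 12} \left(-123\right) = - 99 \cdot \frac{1}{14} \cdot 1 \left(-123\right) = \left(-99\right) \frac{1}{14} \left(-123\right) = \left(- \frac{99}{14}\right) \left(-123\right) = \frac{12177}{14}$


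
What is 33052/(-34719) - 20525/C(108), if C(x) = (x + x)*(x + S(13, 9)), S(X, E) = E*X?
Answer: -30919129/22497912 ≈ -1.3743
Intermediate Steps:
C(x) = 2*x*(117 + x) (C(x) = (x + x)*(x + 9*13) = (2*x)*(x + 117) = (2*x)*(117 + x) = 2*x*(117 + x))
33052/(-34719) - 20525/C(108) = 33052/(-34719) - 20525*1/(216*(117 + 108)) = 33052*(-1/34719) - 20525/(2*108*225) = -33052/34719 - 20525/48600 = -33052/34719 - 20525*1/48600 = -33052/34719 - 821/1944 = -30919129/22497912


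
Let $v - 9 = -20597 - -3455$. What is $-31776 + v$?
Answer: $-48909$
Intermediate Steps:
$v = -17133$ ($v = 9 - 17142 = -17133$)
$-31776 + v = -31776 - 17133 = -48909$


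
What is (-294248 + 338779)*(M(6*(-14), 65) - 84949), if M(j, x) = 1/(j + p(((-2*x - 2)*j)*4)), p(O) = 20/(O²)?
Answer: -156266718170426375957/41309097979 ≈ -3.7829e+9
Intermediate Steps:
p(O) = 20/O²
M(j, x) = 1/(j + 5/(4*j²*(-2 - 2*x)²)) (M(j, x) = 1/(j + 20/(((-2*x - 2)*j)*4)²) = 1/(j + 20/(((-2 - 2*x)*j)*4)²) = 1/(j + 20/((j*(-2 - 2*x))*4)²) = 1/(j + 20/(4*j*(-2 - 2*x))²) = 1/(j + 20*(1/(16*j²*(-2 - 2*x)²))) = 1/(j + 5/(4*j²*(-2 - 2*x)²)))
(-294248 + 338779)*(M(6*(-14), 65) - 84949) = (-294248 + 338779)*(16*(6*(-14))²*(1 + 65)²/(5 + 16*(6*(-14))³*(1 + 65)²) - 84949) = 44531*(16*(-84)²*66²/(5 + 16*(-84)³*66²) - 84949) = 44531*(16*7056*4356/(5 + 16*(-592704)*4356) - 84949) = 44531*(16*7056*4356/(5 - 41309097984) - 84949) = 44531*(16*7056*4356/(-41309097979) - 84949) = 44531*(16*7056*4356*(-1/41309097979) - 84949) = 44531*(-491774976/41309097979 - 84949) = 44531*(-3509167055993047/41309097979) = -156266718170426375957/41309097979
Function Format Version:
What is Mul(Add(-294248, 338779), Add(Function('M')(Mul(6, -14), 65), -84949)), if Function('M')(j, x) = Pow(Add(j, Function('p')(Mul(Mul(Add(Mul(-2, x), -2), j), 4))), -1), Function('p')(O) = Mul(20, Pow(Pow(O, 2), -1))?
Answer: Rational(-156266718170426375957, 41309097979) ≈ -3.7829e+9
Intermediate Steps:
Function('p')(O) = Mul(20, Pow(O, -2))
Function('M')(j, x) = Pow(Add(j, Mul(Rational(5, 4), Pow(j, -2), Pow(Add(-2, Mul(-2, x)), -2))), -1) (Function('M')(j, x) = Pow(Add(j, Mul(20, Pow(Mul(Mul(Add(Mul(-2, x), -2), j), 4), -2))), -1) = Pow(Add(j, Mul(20, Pow(Mul(Mul(Add(-2, Mul(-2, x)), j), 4), -2))), -1) = Pow(Add(j, Mul(20, Pow(Mul(Mul(j, Add(-2, Mul(-2, x))), 4), -2))), -1) = Pow(Add(j, Mul(20, Pow(Mul(4, j, Add(-2, Mul(-2, x))), -2))), -1) = Pow(Add(j, Mul(20, Mul(Rational(1, 16), Pow(j, -2), Pow(Add(-2, Mul(-2, x)), -2)))), -1) = Pow(Add(j, Mul(Rational(5, 4), Pow(j, -2), Pow(Add(-2, Mul(-2, x)), -2))), -1))
Mul(Add(-294248, 338779), Add(Function('M')(Mul(6, -14), 65), -84949)) = Mul(Add(-294248, 338779), Add(Mul(16, Pow(Mul(6, -14), 2), Pow(Add(1, 65), 2), Pow(Add(5, Mul(16, Pow(Mul(6, -14), 3), Pow(Add(1, 65), 2))), -1)), -84949)) = Mul(44531, Add(Mul(16, Pow(-84, 2), Pow(66, 2), Pow(Add(5, Mul(16, Pow(-84, 3), Pow(66, 2))), -1)), -84949)) = Mul(44531, Add(Mul(16, 7056, 4356, Pow(Add(5, Mul(16, -592704, 4356)), -1)), -84949)) = Mul(44531, Add(Mul(16, 7056, 4356, Pow(Add(5, -41309097984), -1)), -84949)) = Mul(44531, Add(Mul(16, 7056, 4356, Pow(-41309097979, -1)), -84949)) = Mul(44531, Add(Mul(16, 7056, 4356, Rational(-1, 41309097979)), -84949)) = Mul(44531, Add(Rational(-491774976, 41309097979), -84949)) = Mul(44531, Rational(-3509167055993047, 41309097979)) = Rational(-156266718170426375957, 41309097979)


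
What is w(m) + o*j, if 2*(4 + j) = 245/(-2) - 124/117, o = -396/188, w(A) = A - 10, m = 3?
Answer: 6841/52 ≈ 131.56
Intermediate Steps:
w(A) = -10 + A
o = -99/47 (o = -396*1/188 = -99/47 ≈ -2.1064)
j = -30785/468 (j = -4 + (245/(-2) - 124/117)/2 = -4 + (245*(-½) - 124*1/117)/2 = -4 + (-245/2 - 124/117)/2 = -4 + (½)*(-28913/234) = -4 - 28913/468 = -30785/468 ≈ -65.780)
w(m) + o*j = (-10 + 3) - 99/47*(-30785/468) = -7 + 7205/52 = 6841/52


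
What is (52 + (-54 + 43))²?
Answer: 1681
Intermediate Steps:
(52 + (-54 + 43))² = (52 - 11)² = 41² = 1681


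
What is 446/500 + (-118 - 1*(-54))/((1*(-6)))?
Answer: 8669/750 ≈ 11.559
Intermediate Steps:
446/500 + (-118 - 1*(-54))/((1*(-6))) = 446*(1/500) + (-118 + 54)/(-6) = 223/250 - 64*(-⅙) = 223/250 + 32/3 = 8669/750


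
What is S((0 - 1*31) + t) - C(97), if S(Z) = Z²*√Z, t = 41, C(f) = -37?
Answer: 37 + 100*√10 ≈ 353.23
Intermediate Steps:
S(Z) = Z^(5/2)
S((0 - 1*31) + t) - C(97) = ((0 - 1*31) + 41)^(5/2) - 1*(-37) = ((0 - 31) + 41)^(5/2) + 37 = (-31 + 41)^(5/2) + 37 = 10^(5/2) + 37 = 100*√10 + 37 = 37 + 100*√10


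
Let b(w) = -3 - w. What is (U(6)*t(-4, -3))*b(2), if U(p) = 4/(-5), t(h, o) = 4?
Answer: 16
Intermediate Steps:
U(p) = -⅘ (U(p) = 4*(-⅕) = -⅘)
(U(6)*t(-4, -3))*b(2) = (-⅘*4)*(-3 - 1*2) = -16*(-3 - 2)/5 = -16/5*(-5) = 16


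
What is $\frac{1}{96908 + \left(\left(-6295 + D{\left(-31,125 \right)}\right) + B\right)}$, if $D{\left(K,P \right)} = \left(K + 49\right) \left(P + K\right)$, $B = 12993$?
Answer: $\frac{1}{105298} \approx 9.4969 \cdot 10^{-6}$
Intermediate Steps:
$D{\left(K,P \right)} = \left(49 + K\right) \left(K + P\right)$
$\frac{1}{96908 + \left(\left(-6295 + D{\left(-31,125 \right)}\right) + B\right)} = \frac{1}{96908 + \left(\left(-6295 + \left(\left(-31\right)^{2} + 49 \left(-31\right) + 49 \cdot 125 - 3875\right)\right) + 12993\right)} = \frac{1}{96908 + \left(\left(-6295 + \left(961 - 1519 + 6125 - 3875\right)\right) + 12993\right)} = \frac{1}{96908 + \left(\left(-6295 + 1692\right) + 12993\right)} = \frac{1}{96908 + \left(-4603 + 12993\right)} = \frac{1}{96908 + 8390} = \frac{1}{105298}$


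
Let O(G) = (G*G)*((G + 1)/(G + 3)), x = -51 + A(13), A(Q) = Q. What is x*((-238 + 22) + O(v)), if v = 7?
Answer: 33592/5 ≈ 6718.4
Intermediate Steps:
x = -38 (x = -51 + 13 = -38)
O(G) = G²*(1 + G)/(3 + G) (O(G) = G²*((1 + G)/(3 + G)) = G²*(1 + G)/(3 + G))
x*((-238 + 22) + O(v)) = -38*((-238 + 22) + 7²*(1 + 7)/(3 + 7)) = -38*(-216 + 49*8/10) = -38*(-216 + 49*(⅒)*8) = -38*(-216 + 196/5) = -38*(-884/5) = 33592/5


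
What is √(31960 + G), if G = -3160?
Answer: 120*√2 ≈ 169.71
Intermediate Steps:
√(31960 + G) = √(31960 - 3160) = √28800 = 120*√2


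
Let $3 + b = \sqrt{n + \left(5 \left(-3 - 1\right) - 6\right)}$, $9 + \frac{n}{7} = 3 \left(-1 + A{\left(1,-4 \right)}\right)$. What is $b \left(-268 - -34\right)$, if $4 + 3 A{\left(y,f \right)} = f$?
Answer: $702 - 234 i \sqrt{166} \approx 702.0 - 3014.9 i$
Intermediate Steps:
$A{\left(y,f \right)} = - \frac{4}{3} + \frac{f}{3}$
$n = -140$ ($n = -63 + 7 \cdot 3 \left(-1 + \left(- \frac{4}{3} + \frac{1}{3} \left(-4\right)\right)\right) = -63 + 7 \cdot 3 \left(-1 - \frac{8}{3}\right) = -63 + 7 \cdot 3 \left(- \frac{11}{3}\right) = -63 + 7 \left(-11\right) = -63 - 77 = -140$)
$b = -3 + i \sqrt{166}$ ($b = -3 + \sqrt{-140 + \left(5 \left(-3 - 1\right) - 6\right)} = -3 + \sqrt{-140 + \left(5 \left(-4\right) - 6\right)} = -3 + \sqrt{-140 - 26} = -3 + \sqrt{-166} = -3 + i \sqrt{166} \approx -3.0 + 12.884 i$)
$b \left(-268 - -34\right) = \left(-3 + i \sqrt{166}\right) \left(-268 - -34\right) = \left(-3 + i \sqrt{166}\right) \left(-268 + 34\right) = \left(-3 + i \sqrt{166}\right) \left(-234\right) = 702 - 234 i \sqrt{166}$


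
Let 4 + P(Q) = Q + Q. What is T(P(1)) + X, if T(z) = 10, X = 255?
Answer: 265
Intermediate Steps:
P(Q) = -4 + 2*Q (P(Q) = -4 + (Q + Q) = -4 + 2*Q)
T(P(1)) + X = 10 + 255 = 265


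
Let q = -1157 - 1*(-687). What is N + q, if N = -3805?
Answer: -4275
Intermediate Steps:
q = -470 (q = -1157 + 687 = -470)
N + q = -3805 - 470 = -4275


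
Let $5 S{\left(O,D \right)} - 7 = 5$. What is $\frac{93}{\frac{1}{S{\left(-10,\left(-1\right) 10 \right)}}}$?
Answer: $\frac{1116}{5} \approx 223.2$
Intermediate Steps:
$S{\left(O,D \right)} = \frac{12}{5}$ ($S{\left(O,D \right)} = \frac{7}{5} + \frac{1}{5} \cdot 5 = \frac{7}{5} + 1 = \frac{12}{5}$)
$\frac{93}{\frac{1}{S{\left(-10,\left(-1\right) 10 \right)}}} = \frac{93}{\frac{1}{\frac{12}{5}}} = \frac{93}{\frac{5}{12}} = 93 \cdot \frac{12}{5} = \frac{1116}{5}$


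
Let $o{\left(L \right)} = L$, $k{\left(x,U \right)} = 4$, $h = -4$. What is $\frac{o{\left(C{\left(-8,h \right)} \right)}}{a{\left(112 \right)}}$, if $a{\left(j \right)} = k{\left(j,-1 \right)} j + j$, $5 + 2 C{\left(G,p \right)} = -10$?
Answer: $- \frac{3}{224} \approx -0.013393$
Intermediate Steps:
$C{\left(G,p \right)} = - \frac{15}{2}$ ($C{\left(G,p \right)} = - \frac{5}{2} + \frac{1}{2} \left(-10\right) = - \frac{5}{2} - 5 = - \frac{15}{2}$)
$a{\left(j \right)} = 5 j$ ($a{\left(j \right)} = 4 j + j = 5 j$)
$\frac{o{\left(C{\left(-8,h \right)} \right)}}{a{\left(112 \right)}} = - \frac{15}{2 \cdot 5 \cdot 112} = - \frac{15}{2 \cdot 560} = \left(- \frac{15}{2}\right) \frac{1}{560} = - \frac{3}{224}$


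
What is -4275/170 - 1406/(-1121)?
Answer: -47929/2006 ≈ -23.893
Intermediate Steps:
-4275/170 - 1406/(-1121) = -4275*1/170 - 1406*(-1/1121) = -855/34 + 74/59 = -47929/2006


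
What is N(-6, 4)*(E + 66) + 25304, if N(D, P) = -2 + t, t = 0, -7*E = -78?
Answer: 176048/7 ≈ 25150.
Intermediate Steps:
E = 78/7 (E = -1/7*(-78) = 78/7 ≈ 11.143)
N(D, P) = -2 (N(D, P) = -2 + 0 = -2)
N(-6, 4)*(E + 66) + 25304 = -2*(78/7 + 66) + 25304 = -2*540/7 + 25304 = -1080/7 + 25304 = 176048/7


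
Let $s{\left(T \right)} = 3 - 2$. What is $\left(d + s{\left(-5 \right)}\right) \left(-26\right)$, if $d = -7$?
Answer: $156$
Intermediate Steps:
$s{\left(T \right)} = 1$ ($s{\left(T \right)} = 3 - 2 = 1$)
$\left(d + s{\left(-5 \right)}\right) \left(-26\right) = \left(-7 + 1\right) \left(-26\right) = \left(-6\right) \left(-26\right) = 156$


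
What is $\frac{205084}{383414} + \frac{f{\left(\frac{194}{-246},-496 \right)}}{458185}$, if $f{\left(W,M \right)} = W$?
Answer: $\frac{5778915775631}{10803984430785} \approx 0.53489$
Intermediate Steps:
$\frac{205084}{383414} + \frac{f{\left(\frac{194}{-246},-496 \right)}}{458185} = \frac{205084}{383414} + \frac{194 \frac{1}{-246}}{458185} = 205084 \cdot \frac{1}{383414} + 194 \left(- \frac{1}{246}\right) \frac{1}{458185} = \frac{102542}{191707} - \frac{97}{56356755} = \frac{5778915775631}{10803984430785}$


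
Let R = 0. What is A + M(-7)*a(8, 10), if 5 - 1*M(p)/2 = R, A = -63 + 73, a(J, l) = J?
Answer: 90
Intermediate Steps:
A = 10
M(p) = 10 (M(p) = 10 - 2*0 = 10 + 0 = 10)
A + M(-7)*a(8, 10) = 10 + 10*8 = 10 + 80 = 90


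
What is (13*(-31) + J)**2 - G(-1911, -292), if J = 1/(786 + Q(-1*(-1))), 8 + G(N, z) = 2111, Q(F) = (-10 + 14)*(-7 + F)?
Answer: 93080102893/580644 ≈ 1.6031e+5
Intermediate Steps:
Q(F) = -28 + 4*F (Q(F) = 4*(-7 + F) = -28 + 4*F)
G(N, z) = 2103 (G(N, z) = -8 + 2111 = 2103)
J = 1/762 (J = 1/(786 + (-28 + 4*(-1*(-1)))) = 1/(786 + (-28 + 4*1)) = 1/(786 + (-28 + 4)) = 1/(786 - 24) = 1/762 ≈ 0.0013123)
(13*(-31) + J)**2 - G(-1911, -292) = (13*(-31) + 1/762)**2 - 1*2103 = (-403 + 1/762)**2 - 2103 = (-307085/762)**2 - 2103 = 94301197225/580644 - 2103 = 93080102893/580644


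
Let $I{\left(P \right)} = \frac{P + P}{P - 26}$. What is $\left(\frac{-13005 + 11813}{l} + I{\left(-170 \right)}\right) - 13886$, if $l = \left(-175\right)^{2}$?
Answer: $- \frac{60743831}{4375} \approx -13884.0$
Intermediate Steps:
$I{\left(P \right)} = \frac{2 P}{-26 + P}$
$l = 30625$
$\left(\frac{-13005 + 11813}{l} + I{\left(-170 \right)}\right) - 13886 = \left(\frac{-13005 + 11813}{30625} + 2 \left(-170\right) \frac{1}{-26 - 170}\right) - 13886 = \left(\left(-1192\right) \frac{1}{30625} + 2 \left(-170\right) \frac{1}{-196}\right) - 13886 = \left(- \frac{1192}{30625} + 2 \left(-170\right) \left(- \frac{1}{196}\right)\right) - 13886 = \left(- \frac{1192}{30625} + \frac{85}{49}\right) - 13886 = \frac{7419}{4375} - 13886 = - \frac{60743831}{4375}$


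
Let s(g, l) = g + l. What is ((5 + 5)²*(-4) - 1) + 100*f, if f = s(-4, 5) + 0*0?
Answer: -301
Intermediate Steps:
f = 1 (f = (-4 + 5) + 0*0 = 1 + 0 = 1)
((5 + 5)²*(-4) - 1) + 100*f = ((5 + 5)²*(-4) - 1) + 100*1 = (10²*(-4) - 1) + 100 = (100*(-4) - 1) + 100 = (-400 - 1) + 100 = -401 + 100 = -301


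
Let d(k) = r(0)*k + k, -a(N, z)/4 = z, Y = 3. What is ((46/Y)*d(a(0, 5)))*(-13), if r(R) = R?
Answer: 11960/3 ≈ 3986.7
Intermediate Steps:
a(N, z) = -4*z
d(k) = k (d(k) = 0*k + k = 0 + k = k)
((46/Y)*d(a(0, 5)))*(-13) = ((46/3)*(-4*5))*(-13) = ((46*(⅓))*(-20))*(-13) = ((46/3)*(-20))*(-13) = -920/3*(-13) = 11960/3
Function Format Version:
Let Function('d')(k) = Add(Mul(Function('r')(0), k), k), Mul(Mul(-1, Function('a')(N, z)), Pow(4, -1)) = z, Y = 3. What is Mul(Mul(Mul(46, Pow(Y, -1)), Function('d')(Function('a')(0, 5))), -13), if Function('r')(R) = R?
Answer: Rational(11960, 3) ≈ 3986.7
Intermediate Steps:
Function('a')(N, z) = Mul(-4, z)
Function('d')(k) = k (Function('d')(k) = Add(Mul(0, k), k) = Add(0, k) = k)
Mul(Mul(Mul(46, Pow(Y, -1)), Function('d')(Function('a')(0, 5))), -13) = Mul(Mul(Mul(46, Pow(3, -1)), Mul(-4, 5)), -13) = Mul(Mul(Mul(46, Rational(1, 3)), -20), -13) = Mul(Mul(Rational(46, 3), -20), -13) = Mul(Rational(-920, 3), -13) = Rational(11960, 3)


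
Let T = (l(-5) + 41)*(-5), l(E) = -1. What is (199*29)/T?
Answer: -5771/200 ≈ -28.855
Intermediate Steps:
T = -200 (T = (-1 + 41)*(-5) = 40*(-5) = -200)
(199*29)/T = (199*29)/(-200) = 5771*(-1/200) = -5771/200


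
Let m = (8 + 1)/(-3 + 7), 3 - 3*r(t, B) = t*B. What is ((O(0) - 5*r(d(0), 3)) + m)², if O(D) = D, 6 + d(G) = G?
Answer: 17161/16 ≈ 1072.6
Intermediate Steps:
d(G) = -6 + G
r(t, B) = 1 - B*t/3 (r(t, B) = 1 - t*B/3 = 1 - B*t/3)
m = 9/4 ≈ 2.2500
((O(0) - 5*r(d(0), 3)) + m)² = ((0 - 5*(1 - ⅓*3*(-6 + 0))) + 9/4)² = ((0 - 5*(1 - ⅓*3*(-6))) + 9/4)² = ((0 - 5*(1 + 6)) + 9/4)² = ((0 - 5*7) + 9/4)² = ((0 - 35) + 9/4)² = (-35 + 9/4)² = (-131/4)² = 17161/16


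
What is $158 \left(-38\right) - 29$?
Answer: $-6033$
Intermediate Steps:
$158 \left(-38\right) - 29 = -6004 - 29 = -6033$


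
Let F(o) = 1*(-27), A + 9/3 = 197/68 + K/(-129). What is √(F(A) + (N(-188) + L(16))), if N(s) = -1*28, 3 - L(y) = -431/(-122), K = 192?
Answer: 5*I*√33062/122 ≈ 7.452*I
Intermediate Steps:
L(y) = -65/122 (L(y) = 3 - (-431)/(-122) = 3 - (-431)*(-1)/122 = 3 - 1*431/122 = 3 - 431/122 = -65/122)
A = -4653/2924 (A = -3 + (197/68 + 192/(-129)) = -3 + (197*(1/68) + 192*(-1/129)) = -3 + (197/68 - 64/43) = -3 + 4119/2924 = -4653/2924 ≈ -1.5913)
N(s) = -28
F(o) = -27
√(F(A) + (N(-188) + L(16))) = √(-27 + (-28 - 65/122)) = √(-27 - 3481/122) = √(-6775/122) = 5*I*√33062/122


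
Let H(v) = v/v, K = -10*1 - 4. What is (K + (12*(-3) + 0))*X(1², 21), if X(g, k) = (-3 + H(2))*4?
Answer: 400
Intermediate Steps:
K = -14 (K = -10 - 4 = -14)
H(v) = 1
X(g, k) = -8 (X(g, k) = (-3 + 1)*4 = -2*4 = -8)
(K + (12*(-3) + 0))*X(1², 21) = (-14 + (12*(-3) + 0))*(-8) = (-14 + (-36 + 0))*(-8) = (-14 - 36)*(-8) = -50*(-8) = 400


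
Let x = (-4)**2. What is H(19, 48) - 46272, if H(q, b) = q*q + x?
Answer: -45895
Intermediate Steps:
x = 16
H(q, b) = 16 + q**2 (H(q, b) = q*q + 16 = q**2 + 16 = 16 + q**2)
H(19, 48) - 46272 = (16 + 19**2) - 46272 = (16 + 361) - 46272 = 377 - 46272 = -45895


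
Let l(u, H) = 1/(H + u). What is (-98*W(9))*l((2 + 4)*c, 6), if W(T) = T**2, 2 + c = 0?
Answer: 1323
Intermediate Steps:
c = -2 (c = -2 + 0 = -2)
(-98*W(9))*l((2 + 4)*c, 6) = (-98*9**2)/(6 + (2 + 4)*(-2)) = (-98*81)/(6 + 6*(-2)) = -7938/(6 - 12) = -7938/(-6) = -7938*(-1/6) = 1323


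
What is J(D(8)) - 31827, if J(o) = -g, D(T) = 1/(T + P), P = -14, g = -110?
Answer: -31717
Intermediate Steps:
D(T) = 1/(-14 + T) (D(T) = 1/(T - 14) = 1/(-14 + T))
J(o) = 110 (J(o) = -1*(-110) = 110)
J(D(8)) - 31827 = 110 - 31827 = -31717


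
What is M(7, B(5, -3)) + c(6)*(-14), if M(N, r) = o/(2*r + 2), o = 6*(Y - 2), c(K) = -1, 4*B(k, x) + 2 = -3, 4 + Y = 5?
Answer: 26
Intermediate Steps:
Y = 1 (Y = -4 + 5 = 1)
B(k, x) = -5/4 (B(k, x) = -1/2 + (1/4)*(-3) = -1/2 - 3/4 = -5/4)
o = -6 (o = 6*(1 - 2) = 6*(-1) = -6)
M(N, r) = -6/(2 + 2*r) (M(N, r) = -6/(2*r + 2) = -6/(2 + 2*r))
M(7, B(5, -3)) + c(6)*(-14) = -3/(1 - 5/4) - 1*(-14) = -3/(-1/4) + 14 = -3*(-4) + 14 = 12 + 14 = 26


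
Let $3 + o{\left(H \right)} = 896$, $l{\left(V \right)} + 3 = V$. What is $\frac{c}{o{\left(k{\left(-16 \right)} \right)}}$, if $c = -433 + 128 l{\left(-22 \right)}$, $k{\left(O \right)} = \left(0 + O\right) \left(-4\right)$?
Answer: $- \frac{3633}{893} \approx -4.0683$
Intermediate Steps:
$l{\left(V \right)} = -3 + V$
$k{\left(O \right)} = - 4 O$ ($k{\left(O \right)} = O \left(-4\right) = - 4 O$)
$o{\left(H \right)} = 893$ ($o{\left(H \right)} = -3 + 896 = 893$)
$c = -3633$ ($c = -433 + 128 \left(-3 - 22\right) = -433 + 128 \left(-25\right) = -433 - 3200 = -3633$)
$\frac{c}{o{\left(k{\left(-16 \right)} \right)}} = - \frac{3633}{893}$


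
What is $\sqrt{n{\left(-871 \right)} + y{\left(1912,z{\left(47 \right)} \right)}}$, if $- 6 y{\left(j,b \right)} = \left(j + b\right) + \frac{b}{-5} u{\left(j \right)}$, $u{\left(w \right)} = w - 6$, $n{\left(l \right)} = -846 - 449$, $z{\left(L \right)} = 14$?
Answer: $\frac{i \sqrt{163470}}{15} \approx 26.954 i$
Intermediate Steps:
$n{\left(l \right)} = -1295$ ($n{\left(l \right)} = -846 - 449 = -1295$)
$u{\left(w \right)} = -6 + w$ ($u{\left(w \right)} = w - 6 = -6 + w$)
$y{\left(j,b \right)} = - \frac{b}{6} - \frac{j}{6} + \frac{b \left(-6 + j\right)}{30}$ ($y{\left(j,b \right)} = - \frac{\left(j + b\right) + \frac{b}{-5} \left(-6 + j\right)}{6} = - \frac{\left(b + j\right) + - \frac{b}{5} \left(-6 + j\right)}{6} = - \frac{\left(b + j\right) - \frac{b \left(-6 + j\right)}{5}}{6} = - \frac{b + j - \frac{b \left(-6 + j\right)}{5}}{6} = - \frac{b}{6} - \frac{j}{6} + \frac{b \left(-6 + j\right)}{30}$)
$\sqrt{n{\left(-871 \right)} + y{\left(1912,z{\left(47 \right)} \right)}} = \sqrt{-1295 - \left(\frac{1619}{5} - \frac{13384}{15}\right)} = \sqrt{-1295 - - \frac{8527}{15}} = \sqrt{-1295 + \frac{8527}{15}} = \sqrt{- \frac{10898}{15}} = \frac{i \sqrt{163470}}{15}$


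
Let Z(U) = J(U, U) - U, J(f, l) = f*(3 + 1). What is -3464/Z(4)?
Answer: -866/3 ≈ -288.67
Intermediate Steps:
J(f, l) = 4*f (J(f, l) = f*4 = 4*f)
Z(U) = 3*U (Z(U) = 4*U - U = 3*U)
-3464/Z(4) = -3464/(3*4) = -3464/12 = -3464*1/12 = -866/3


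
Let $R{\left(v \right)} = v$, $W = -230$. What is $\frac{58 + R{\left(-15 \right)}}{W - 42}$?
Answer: $- \frac{43}{272} \approx -0.15809$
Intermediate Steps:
$\frac{58 + R{\left(-15 \right)}}{W - 42} = \frac{58 - 15}{-230 - 42} = \frac{43}{-272} = 43 \left(- \frac{1}{272}\right) = - \frac{43}{272}$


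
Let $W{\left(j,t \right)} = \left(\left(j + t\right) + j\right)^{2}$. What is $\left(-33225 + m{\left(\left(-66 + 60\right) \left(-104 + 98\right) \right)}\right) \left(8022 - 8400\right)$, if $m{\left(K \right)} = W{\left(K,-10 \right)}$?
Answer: $11106018$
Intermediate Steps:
$W{\left(j,t \right)} = \left(t + 2 j\right)^{2}$
$m{\left(K \right)} = \left(-10 + 2 K\right)^{2}$
$\left(-33225 + m{\left(\left(-66 + 60\right) \left(-104 + 98\right) \right)}\right) \left(8022 - 8400\right) = \left(-33225 + 4 \left(-5 + \left(-66 + 60\right) \left(-104 + 98\right)\right)^{2}\right) \left(8022 - 8400\right) = \left(-33225 + 4 \left(-5 - -36\right)^{2}\right) \left(-378\right) = \left(-33225 + 4 \left(-5 + 36\right)^{2}\right) \left(-378\right) = \left(-33225 + 4 \cdot 31^{2}\right) \left(-378\right) = \left(-33225 + 4 \cdot 961\right) \left(-378\right) = \left(-33225 + 3844\right) \left(-378\right) = \left(-29381\right) \left(-378\right) = 11106018$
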